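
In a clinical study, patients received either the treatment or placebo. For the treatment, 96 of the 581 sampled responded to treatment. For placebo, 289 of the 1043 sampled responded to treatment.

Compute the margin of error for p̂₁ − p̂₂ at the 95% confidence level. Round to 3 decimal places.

0.041

First, p̂₁ = 96/581 = 0.1652; p̂₂ = 289/1043 = 0.2771.
The two standard errors are √(0.1652×0.8348/581) = 0.01541 and √(0.2771×0.7229/1043) = 0.01386.
Because the samples are independent, SE_diff = √(0.01541² + 0.01386²) = 0.02073.
Using z* = 1.960 for 95%, ME = 1.960 × 0.02073 = 0.04063.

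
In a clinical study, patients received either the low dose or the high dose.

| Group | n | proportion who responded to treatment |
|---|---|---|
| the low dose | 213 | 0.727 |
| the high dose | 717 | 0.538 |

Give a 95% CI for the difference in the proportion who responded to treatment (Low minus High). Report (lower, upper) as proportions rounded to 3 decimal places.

SE₁ = √(p̂₁(1−p̂₁)/n₁) = √(0.7270·0.2730/213) = 0.03053; SE₂ = √(0.5380·0.4620/717) = 0.01862.
Independent samples: SE of the difference = √(SE₁² + SE₂²) = √(0.0009320809 + 0.0003467044) = 0.03576.
z* for 95% confidence is 1.960, so the margin of error is 1.960 × 0.03576 = 0.07009.
Point estimate p̂₁ − p̂₂ = 0.7270 − 0.5380 = 0.1890.
0.1890 ± 0.07009 → (0.119, 0.259).

(0.119, 0.259)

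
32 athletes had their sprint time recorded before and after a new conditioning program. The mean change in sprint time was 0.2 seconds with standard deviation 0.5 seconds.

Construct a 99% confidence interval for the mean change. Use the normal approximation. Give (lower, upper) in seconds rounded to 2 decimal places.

(-0.03, 0.43)

This is a matched-pairs design, so SE = s_d/√n = 0.5/√32 = 0.0884.
Margin = 2.576 × 0.0884 = 0.2277; the interval is 0.2 ± 0.2277 = (-0.03, 0.43).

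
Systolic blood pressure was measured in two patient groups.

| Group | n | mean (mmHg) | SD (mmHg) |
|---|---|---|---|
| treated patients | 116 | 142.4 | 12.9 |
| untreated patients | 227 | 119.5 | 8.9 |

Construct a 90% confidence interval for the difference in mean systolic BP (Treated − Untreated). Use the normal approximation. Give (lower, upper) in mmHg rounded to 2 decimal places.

SE₁ = s₁/√n₁ = 12.9/√116 = 1.1977; SE₂ = 8.9/√227 = 0.5907.
Independent samples, unequal variances: SE_diff = √(SE₁² + SE₂²) = √(1.43448529 + 0.34892649) = 1.3354.
z* = 1.645, so margin of error = 1.645 × 1.3354 = 2.1967.
Difference in means = 142.4 − 119.5 = 22.9000.
22.9000 ± 2.1967 → (20.70, 25.10).

(20.70, 25.10)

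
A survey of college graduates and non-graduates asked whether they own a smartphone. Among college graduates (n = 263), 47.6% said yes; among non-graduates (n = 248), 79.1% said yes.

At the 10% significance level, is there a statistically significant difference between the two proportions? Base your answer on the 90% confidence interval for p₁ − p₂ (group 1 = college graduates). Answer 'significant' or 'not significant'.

The two standard errors are √(0.4760×0.5240/263) = 0.03080 and √(0.7910×0.2090/248) = 0.02582.
Because the samples are independent, SE_diff = √(0.03080² + 0.02582²) = 0.04019.
Using z* = 1.645 for 90%, ME = 1.645 × 0.04019 = 0.06611.
p̂₁ − p̂₂ = -0.3150; interval -0.3150 ± 0.06611 gives (-0.38111, -0.24889).
The interval (-0.38111, -0.24889) does not contain 0, so the difference is significant.

significant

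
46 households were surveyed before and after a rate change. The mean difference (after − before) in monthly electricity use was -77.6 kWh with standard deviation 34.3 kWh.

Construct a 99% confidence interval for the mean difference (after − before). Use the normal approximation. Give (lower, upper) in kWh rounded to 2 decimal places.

(-90.63, -64.57)

Paired design: SE = s_d/√n = 34.3/√46 = 5.0573.
z* = 2.576; margin of error = 2.576 × 5.0573 = 13.0276.
-77.6 ± 13.0276 → (-90.63, -64.57).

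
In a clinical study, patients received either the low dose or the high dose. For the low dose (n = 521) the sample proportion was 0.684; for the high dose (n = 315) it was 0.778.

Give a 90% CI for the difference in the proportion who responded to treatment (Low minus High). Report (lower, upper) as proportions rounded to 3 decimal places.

(-0.145, -0.043)

Each SE is √(p̂(1−p̂)/n): √(0.6840·0.3160/521) = 0.02037 and √(0.7780·0.2220/315) = 0.02342.
SE(p̂₁ − p̂₂) = √(SE₁² + SE₂²) = √(0.0004149369 + 0.0005484964) = 0.03104, since the two samples are independent.
At 90% confidence z* = 1.645; margin = 1.645 × 0.03104 = 0.05106.
The difference is 0.6840 − 0.7780 = -0.0940, so the interval is -0.0940 ± 0.05106 = (-0.145, -0.043).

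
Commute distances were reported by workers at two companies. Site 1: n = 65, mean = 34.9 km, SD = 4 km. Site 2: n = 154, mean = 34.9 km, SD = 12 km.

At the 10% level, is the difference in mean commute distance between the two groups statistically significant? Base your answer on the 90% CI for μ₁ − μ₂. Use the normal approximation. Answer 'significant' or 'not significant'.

SE₁ = s₁/√n₁ = 4/√65 = 0.4961; SE₂ = 12/√154 = 0.9670.
Independent samples, unequal variances: SE_diff = √(SE₁² + SE₂²) = √(0.24611521 + 0.935089) = 1.0868.
z* = 1.645, so margin of error = 1.645 × 1.0868 = 1.7878.
Difference in means = 34.9 − 34.9 = 0.0000.
0.0000 ± 1.7878 → (-1.7878, 1.7878).
The interval (-1.7878, 1.7878) contains 0, so the difference is not significant.

not significant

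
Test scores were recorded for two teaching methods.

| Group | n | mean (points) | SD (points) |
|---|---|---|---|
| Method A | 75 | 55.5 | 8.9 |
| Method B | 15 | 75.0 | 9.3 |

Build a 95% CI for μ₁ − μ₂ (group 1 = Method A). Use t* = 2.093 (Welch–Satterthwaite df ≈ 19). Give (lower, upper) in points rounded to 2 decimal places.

Standard errors of each mean: 8.9/√75 = 1.0277 and 9.3/√15 = 2.4012.
SE(x̄₁ − x̄₂) = √(1.0277² + 2.4012²) = 2.6119 for independent samples with unequal variances.
With t* = 2.093, the margin is 2.093 × 2.6119 = 5.4667.
x̄₁ − x̄₂ = 55.5 − 75.0 = -19.5000; the interval is -19.5000 ± 5.4667 = (-24.97, -14.03).

(-24.97, -14.03)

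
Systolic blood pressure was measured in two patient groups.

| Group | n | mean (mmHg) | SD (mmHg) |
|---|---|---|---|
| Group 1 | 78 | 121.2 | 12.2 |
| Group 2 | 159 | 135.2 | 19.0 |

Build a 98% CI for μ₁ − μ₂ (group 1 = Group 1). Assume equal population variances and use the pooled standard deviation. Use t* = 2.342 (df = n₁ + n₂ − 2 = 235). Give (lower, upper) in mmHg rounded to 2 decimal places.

(-19.53, -8.47)

Pooled variance s_p² = [77·12.2² + 158·19.0²] / (78+159−2) = 291.4837, so s_p = 17.0729.
SE_diff = s_p·√(1/n₁ + 1/n₂) = 17.0729·√(1/78 + 1/159) = 2.3601.
t* = 2.342; margin = 2.342 × 2.3601 = 5.5274.
Difference = 121.2 − 135.2 = -14.0000.
-14.0000 ± 5.5274 → (-19.53, -8.47).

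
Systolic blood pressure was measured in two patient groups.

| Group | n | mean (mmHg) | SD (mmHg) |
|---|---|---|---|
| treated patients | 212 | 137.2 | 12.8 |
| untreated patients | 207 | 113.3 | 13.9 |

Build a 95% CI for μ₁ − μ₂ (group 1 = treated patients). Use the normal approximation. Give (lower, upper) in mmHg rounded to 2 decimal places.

(21.34, 26.46)

SE₁ = s₁/√n₁ = 12.8/√212 = 0.8791; SE₂ = 13.9/√207 = 0.9661.
Independent samples, unequal variances: SE_diff = √(SE₁² + SE₂²) = √(0.77281681 + 0.93334921) = 1.3062.
z* = 1.960, so margin of error = 1.960 × 1.3062 = 2.5602.
Difference in means = 137.2 − 113.3 = 23.9000.
23.9000 ± 2.5602 → (21.34, 26.46).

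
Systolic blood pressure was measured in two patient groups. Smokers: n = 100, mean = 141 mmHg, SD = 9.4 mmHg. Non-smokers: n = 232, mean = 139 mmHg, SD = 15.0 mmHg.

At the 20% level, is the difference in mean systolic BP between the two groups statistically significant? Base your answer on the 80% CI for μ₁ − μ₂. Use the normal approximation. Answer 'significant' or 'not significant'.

Per-group SEs: s₁/√n₁ = 9.4/√100 = 0.9400, s₂/√n₂ = 15.0/√232 = 0.9848.
Unpooled SE of the difference: √(0.8836 + 0.96983104) = 1.3614.
Margin of error = z* · SE = 1.282 × 1.3614 = 1.7453.
x̄₁ − x̄₂ = 141 − 139 = 2.0000.
CI: 2.0000 ± 1.7453 = (0.2547, 3.7453).
The interval (0.2547, 3.7453) does not contain 0, so the difference is significant.

significant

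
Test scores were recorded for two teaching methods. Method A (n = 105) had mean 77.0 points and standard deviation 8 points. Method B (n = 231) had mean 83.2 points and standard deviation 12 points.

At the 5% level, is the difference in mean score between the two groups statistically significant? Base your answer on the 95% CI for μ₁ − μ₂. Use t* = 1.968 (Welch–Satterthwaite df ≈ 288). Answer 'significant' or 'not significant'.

Standard errors of each mean: 8/√105 = 0.7807 and 12/√231 = 0.7895.
SE(x̄₁ − x̄₂) = √(0.7807² + 0.7895²) = 1.1103 for independent samples with unequal variances.
With t* = 1.968, the margin is 1.968 × 1.1103 = 2.1851.
x̄₁ − x̄₂ = 77.0 − 83.2 = -6.2000; the interval is -6.2000 ± 2.1851 = (-8.3851, -4.0149).
The interval (-8.3851, -4.0149) does not contain 0, so the difference is significant.

significant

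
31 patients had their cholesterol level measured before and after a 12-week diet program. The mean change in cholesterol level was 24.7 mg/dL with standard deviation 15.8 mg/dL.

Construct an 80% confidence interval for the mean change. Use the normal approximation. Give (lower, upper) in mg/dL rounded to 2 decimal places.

(21.06, 28.34)

Paired design: SE = s_d/√n = 15.8/√31 = 2.8378.
z* = 1.282; margin of error = 1.282 × 2.8378 = 3.6381.
24.7 ± 3.6381 → (21.06, 28.34).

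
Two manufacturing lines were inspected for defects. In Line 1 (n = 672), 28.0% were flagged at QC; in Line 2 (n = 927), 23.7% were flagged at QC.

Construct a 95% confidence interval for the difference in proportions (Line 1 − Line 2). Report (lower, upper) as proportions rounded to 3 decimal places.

(-0.001, 0.087)

The two standard errors are √(0.2800×0.7200/672) = 0.01732 and √(0.2370×0.7630/927) = 0.01397.
Because the samples are independent, SE_diff = √(0.01732² + 0.01397²) = 0.02225.
Using z* = 1.960 for 95%, ME = 1.960 × 0.02225 = 0.04361.
p̂₁ − p̂₂ = 0.0430; interval 0.0430 ± 0.04361 gives (-0.001, 0.087).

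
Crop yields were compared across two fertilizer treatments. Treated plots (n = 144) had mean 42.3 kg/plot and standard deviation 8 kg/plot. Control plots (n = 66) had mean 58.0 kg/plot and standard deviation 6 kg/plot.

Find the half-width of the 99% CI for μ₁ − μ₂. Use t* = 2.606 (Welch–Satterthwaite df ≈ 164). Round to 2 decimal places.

2.59

Per-group SEs: s₁/√n₁ = 8/√144 = 0.6667, s₂/√n₂ = 6/√66 = 0.7385.
Unpooled SE of the difference: √(0.44448889 + 0.54538225) = 0.9949.
Margin of error = t* · SE = 2.606 × 0.9949 = 2.5927.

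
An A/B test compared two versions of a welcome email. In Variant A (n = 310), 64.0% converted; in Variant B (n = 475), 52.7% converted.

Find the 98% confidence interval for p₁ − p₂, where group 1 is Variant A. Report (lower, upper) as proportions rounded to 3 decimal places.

(0.030, 0.196)

SE₁ = √(p̂₁(1−p̂₁)/n₁) = √(0.6400·0.3600/310) = 0.02726; SE₂ = √(0.5270·0.4730/475) = 0.02291.
Independent samples: SE of the difference = √(SE₁² + SE₂²) = √(0.0007431076 + 0.0005248681) = 0.03561.
z* for 98% confidence is 2.326, so the margin of error is 2.326 × 0.03561 = 0.08283.
Point estimate p̂₁ − p̂₂ = 0.6400 − 0.5270 = 0.1130.
0.1130 ± 0.08283 → (0.030, 0.196).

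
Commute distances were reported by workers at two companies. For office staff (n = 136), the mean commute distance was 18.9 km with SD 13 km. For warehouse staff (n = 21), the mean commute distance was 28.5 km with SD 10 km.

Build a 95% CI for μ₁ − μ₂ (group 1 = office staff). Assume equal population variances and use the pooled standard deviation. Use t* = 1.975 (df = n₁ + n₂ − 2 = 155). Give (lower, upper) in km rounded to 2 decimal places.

Pooled variance s_p² = [135·13² + 20·10²] / (136+21−2) = 160.0968, so s_p = 12.6529.
SE_diff = s_p·√(1/n₁ + 1/n₂) = 12.6529·√(1/136 + 1/21) = 2.9666.
t* = 1.975; margin = 1.975 × 2.9666 = 5.8590.
Difference = 18.9 − 28.5 = -9.6000.
-9.6000 ± 5.8590 → (-15.46, -3.74).

(-15.46, -3.74)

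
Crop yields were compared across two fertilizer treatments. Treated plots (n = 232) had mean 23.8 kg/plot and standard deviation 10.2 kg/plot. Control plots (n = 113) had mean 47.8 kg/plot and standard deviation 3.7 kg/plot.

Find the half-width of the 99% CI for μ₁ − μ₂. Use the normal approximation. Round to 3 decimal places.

Standard errors of each mean: 10.2/√232 = 0.6697 and 3.7/√113 = 0.3481.
SE(x̄₁ − x̄₂) = √(0.6697² + 0.3481²) = 0.7548 for independent samples with unequal variances.
With z* = 2.576, the margin is 2.576 × 0.7548 = 1.9444.

1.944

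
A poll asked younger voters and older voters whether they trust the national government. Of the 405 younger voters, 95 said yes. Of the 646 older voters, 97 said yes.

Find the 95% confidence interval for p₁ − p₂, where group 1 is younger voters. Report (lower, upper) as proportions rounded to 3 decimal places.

First, p̂₁ = 95/405 = 0.2346; p̂₂ = 97/646 = 0.1502.
The two standard errors are √(0.2346×0.7654/405) = 0.02106 and √(0.1502×0.8498/646) = 0.01406.
Because the samples are independent, SE_diff = √(0.02106² + 0.01406²) = 0.02532.
Using z* = 1.960 for 95%, ME = 1.960 × 0.02532 = 0.04963.
p̂₁ − p̂₂ = 0.0844; interval 0.0844 ± 0.04963 gives (0.035, 0.134).

(0.035, 0.134)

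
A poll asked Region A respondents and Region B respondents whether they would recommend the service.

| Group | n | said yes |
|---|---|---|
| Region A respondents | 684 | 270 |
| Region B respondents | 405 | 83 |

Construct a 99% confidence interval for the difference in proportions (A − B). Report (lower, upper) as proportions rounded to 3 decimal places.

(0.119, 0.260)

First, p̂₁ = 270/684 = 0.3947; p̂₂ = 83/405 = 0.2049.
The two standard errors are √(0.3947×0.6053/684) = 0.01869 and √(0.2049×0.7951/405) = 0.02006.
Because the samples are independent, SE_diff = √(0.01869² + 0.02006²) = 0.02742.
Using z* = 2.576 for 99%, ME = 2.576 × 0.02742 = 0.07063.
p̂₁ − p̂₂ = 0.1898; interval 0.1898 ± 0.07063 gives (0.119, 0.260).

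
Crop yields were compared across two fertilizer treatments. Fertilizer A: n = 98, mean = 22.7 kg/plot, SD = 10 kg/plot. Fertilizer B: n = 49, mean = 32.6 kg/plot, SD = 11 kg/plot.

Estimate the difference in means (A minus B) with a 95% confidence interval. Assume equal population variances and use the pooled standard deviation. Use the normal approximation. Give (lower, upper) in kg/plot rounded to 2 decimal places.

(-13.45, -6.35)

Pooled variance s_p² = [97·10² + 48·11²] / (98+49−2) = 106.9517, so s_p = 10.3417.
SE_diff = s_p·√(1/n₁ + 1/n₂) = 10.3417·√(1/98 + 1/49) = 1.8094.
z* = 1.960; margin = 1.960 × 1.8094 = 3.5464.
Difference = 22.7 − 32.6 = -9.9000.
-9.9000 ± 3.5464 → (-13.45, -6.35).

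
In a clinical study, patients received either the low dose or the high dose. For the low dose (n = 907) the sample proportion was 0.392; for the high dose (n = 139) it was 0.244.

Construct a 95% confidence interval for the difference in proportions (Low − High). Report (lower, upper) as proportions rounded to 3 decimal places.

SE₁ = √(p̂₁(1−p̂₁)/n₁) = √(0.3920·0.6080/907) = 0.01621; SE₂ = √(0.2440·0.7560/139) = 0.03643.
Independent samples: SE of the difference = √(SE₁² + SE₂²) = √(0.0002627641 + 0.0013271449) = 0.03987.
z* for 95% confidence is 1.960, so the margin of error is 1.960 × 0.03987 = 0.07815.
Point estimate p̂₁ − p̂₂ = 0.3920 − 0.2440 = 0.1480.
0.1480 ± 0.07815 → (0.070, 0.226).

(0.070, 0.226)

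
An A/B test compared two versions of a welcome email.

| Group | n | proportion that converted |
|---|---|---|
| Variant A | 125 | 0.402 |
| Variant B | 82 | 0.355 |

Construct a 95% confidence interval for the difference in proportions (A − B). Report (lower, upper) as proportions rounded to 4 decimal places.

Each SE is √(p̂(1−p̂)/n): √(0.4020·0.5980/125) = 0.04385 and √(0.3550·0.6450/82) = 0.05284.
SE(p̂₁ − p̂₂) = √(SE₁² + SE₂²) = √(0.0019228225 + 0.0027920656) = 0.06867, since the two samples are independent.
At 95% confidence z* = 1.960; margin = 1.960 × 0.06867 = 0.13459.
The difference is 0.4020 − 0.3550 = 0.0470, so the interval is 0.0470 ± 0.13459 = (-0.0876, 0.1816).

(-0.0876, 0.1816)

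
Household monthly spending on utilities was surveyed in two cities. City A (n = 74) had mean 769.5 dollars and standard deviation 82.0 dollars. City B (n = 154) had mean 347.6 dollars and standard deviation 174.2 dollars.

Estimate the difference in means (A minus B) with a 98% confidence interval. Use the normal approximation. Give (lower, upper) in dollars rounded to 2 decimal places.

Standard errors of each mean: 82.0/√74 = 9.5323 and 174.2/√154 = 14.0374.
SE(x̄₁ − x̄₂) = √(9.5323² + 14.0374²) = 16.9680 for independent samples with unequal variances.
With z* = 2.326, the margin is 2.326 × 16.9680 = 39.4676.
x̄₁ − x̄₂ = 769.5 − 347.6 = 421.9000; the interval is 421.9000 ± 39.4676 = (382.43, 461.37).

(382.43, 461.37)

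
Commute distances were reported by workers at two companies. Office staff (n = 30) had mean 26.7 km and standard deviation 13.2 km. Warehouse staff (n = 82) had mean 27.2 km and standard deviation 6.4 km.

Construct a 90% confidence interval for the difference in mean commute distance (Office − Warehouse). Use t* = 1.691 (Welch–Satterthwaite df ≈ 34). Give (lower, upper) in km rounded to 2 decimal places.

(-4.75, 3.75)

SE₁ = s₁/√n₁ = 13.2/√30 = 2.4100; SE₂ = 6.4/√82 = 0.7068.
Independent samples, unequal variances: SE_diff = √(SE₁² + SE₂²) = √(5.8081 + 0.49956624) = 2.5115.
t* = 1.691, so margin of error = 1.691 × 2.5115 = 4.2469.
Difference in means = 26.7 − 27.2 = -0.5000.
-0.5000 ± 4.2469 → (-4.75, 3.75).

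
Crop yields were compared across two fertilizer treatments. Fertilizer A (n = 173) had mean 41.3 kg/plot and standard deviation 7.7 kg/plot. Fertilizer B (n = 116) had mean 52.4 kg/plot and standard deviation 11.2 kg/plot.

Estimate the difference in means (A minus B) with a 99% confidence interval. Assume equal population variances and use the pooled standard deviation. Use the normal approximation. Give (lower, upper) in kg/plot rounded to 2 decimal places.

(-13.96, -8.24)

Pooled variance s_p² = [172·7.7² + 115·11.2²] / (173+116−2) = 85.7961, so s_p = 9.2626.
SE_diff = s_p·√(1/n₁ + 1/n₂) = 9.2626·√(1/173 + 1/116) = 1.1116.
z* = 2.576; margin = 2.576 × 1.1116 = 2.8635.
Difference = 41.3 − 52.4 = -11.1000.
-11.1000 ± 2.8635 → (-13.96, -8.24).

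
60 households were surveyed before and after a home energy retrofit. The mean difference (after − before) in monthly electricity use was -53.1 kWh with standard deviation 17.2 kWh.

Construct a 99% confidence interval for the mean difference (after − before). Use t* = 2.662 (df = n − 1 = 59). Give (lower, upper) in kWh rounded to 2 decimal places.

(-59.01, -47.19)

This is a matched-pairs design, so SE = s_d/√n = 17.2/√60 = 2.2205.
Margin = 2.662 × 2.2205 = 5.9110; the interval is -53.1 ± 5.9110 = (-59.01, -47.19).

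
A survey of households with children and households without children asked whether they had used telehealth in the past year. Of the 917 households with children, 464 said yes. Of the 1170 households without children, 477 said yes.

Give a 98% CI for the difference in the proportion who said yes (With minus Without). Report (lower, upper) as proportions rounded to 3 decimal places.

Sample proportions: 464/917 = 0.5060, 477/1170 = 0.4077.
Each SE is √(p̂(1−p̂)/n): √(0.5060·0.4940/917) = 0.01651 and √(0.4077·0.5923/1170) = 0.01437.
SE(p̂₁ − p̂₂) = √(SE₁² + SE₂²) = √(0.0002725801 + 0.0002064969) = 0.02189, since the two samples are independent.
At 98% confidence z* = 2.326; margin = 2.326 × 0.02189 = 0.05092.
The difference is 0.5060 − 0.4077 = 0.0983, so the interval is 0.0983 ± 0.05092 = (0.047, 0.149).

(0.047, 0.149)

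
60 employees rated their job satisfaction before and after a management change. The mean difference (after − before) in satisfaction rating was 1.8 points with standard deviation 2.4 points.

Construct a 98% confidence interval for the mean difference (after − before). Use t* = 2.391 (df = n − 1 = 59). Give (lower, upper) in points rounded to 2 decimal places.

(1.06, 2.54)

This is a matched-pairs design, so SE = s_d/√n = 2.4/√60 = 0.3098.
Margin = 2.391 × 0.3098 = 0.7407; the interval is 1.8 ± 0.7407 = (1.06, 2.54).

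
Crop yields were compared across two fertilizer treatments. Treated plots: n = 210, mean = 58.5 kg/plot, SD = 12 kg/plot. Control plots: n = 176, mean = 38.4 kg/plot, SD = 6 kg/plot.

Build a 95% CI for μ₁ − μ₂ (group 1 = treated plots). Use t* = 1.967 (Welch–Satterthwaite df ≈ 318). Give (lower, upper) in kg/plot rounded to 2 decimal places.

Per-group SEs: s₁/√n₁ = 12/√210 = 0.8281, s₂/√n₂ = 6/√176 = 0.4523.
Unpooled SE of the difference: √(0.68574961 + 0.20457529) = 0.9436.
Margin of error = t* · SE = 1.967 × 0.9436 = 1.8561.
x̄₁ − x̄₂ = 58.5 − 38.4 = 20.1000.
CI: 20.1000 ± 1.8561 = (18.24, 21.96).

(18.24, 21.96)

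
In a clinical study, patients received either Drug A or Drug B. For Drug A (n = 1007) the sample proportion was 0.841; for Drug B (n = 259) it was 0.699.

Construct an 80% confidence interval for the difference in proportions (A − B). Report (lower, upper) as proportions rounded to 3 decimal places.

SE₁ = √(p̂₁(1−p̂₁)/n₁) = √(0.8410·0.1590/1007) = 0.01152; SE₂ = √(0.6990·0.3010/259) = 0.02850.
Independent samples: SE of the difference = √(SE₁² + SE₂²) = √(0.0001327104 + 0.00081225) = 0.03074.
z* for 80% confidence is 1.282, so the margin of error is 1.282 × 0.03074 = 0.03941.
Point estimate p̂₁ − p̂₂ = 0.8410 − 0.6990 = 0.1420.
0.1420 ± 0.03941 → (0.103, 0.181).

(0.103, 0.181)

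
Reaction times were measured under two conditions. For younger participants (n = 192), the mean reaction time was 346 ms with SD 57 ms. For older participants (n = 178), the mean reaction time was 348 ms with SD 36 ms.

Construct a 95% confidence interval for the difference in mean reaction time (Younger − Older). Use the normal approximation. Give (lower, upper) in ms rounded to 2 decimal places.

Standard errors of each mean: 57/√192 = 4.1136 and 36/√178 = 2.6983.
SE(x̄₁ − x̄₂) = √(4.1136² + 2.6983²) = 4.9196 for independent samples with unequal variances.
With z* = 1.960, the margin is 1.960 × 4.9196 = 9.6424.
x̄₁ − x̄₂ = 346 − 348 = -2.0000; the interval is -2.0000 ± 9.6424 = (-11.64, 7.64).

(-11.64, 7.64)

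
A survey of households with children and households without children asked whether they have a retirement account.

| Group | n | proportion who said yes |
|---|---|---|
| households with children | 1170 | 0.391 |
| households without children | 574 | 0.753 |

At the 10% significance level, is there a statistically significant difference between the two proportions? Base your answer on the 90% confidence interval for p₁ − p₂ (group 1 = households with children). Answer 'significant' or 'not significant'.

SE₁ = √(p̂₁(1−p̂₁)/n₁) = √(0.3910·0.6090/1170) = 0.01427; SE₂ = √(0.7530·0.2470/574) = 0.01800.
Independent samples: SE of the difference = √(SE₁² + SE₂²) = √(0.0002036329 + 0.000324) = 0.02297.
z* for 90% confidence is 1.645, so the margin of error is 1.645 × 0.02297 = 0.03779.
Point estimate p̂₁ − p̂₂ = 0.3910 − 0.7530 = -0.3620.
-0.3620 ± 0.03779 → (-0.39979, -0.32421).
The interval (-0.39979, -0.32421) does not contain 0, so the difference is significant.

significant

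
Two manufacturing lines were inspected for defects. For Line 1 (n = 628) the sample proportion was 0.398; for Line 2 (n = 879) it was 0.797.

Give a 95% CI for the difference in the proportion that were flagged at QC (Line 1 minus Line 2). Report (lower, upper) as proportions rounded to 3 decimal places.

Each SE is √(p̂(1−p̂)/n): √(0.3980·0.6020/628) = 0.01953 and √(0.7970·0.2030/879) = 0.01357.
SE(p̂₁ − p̂₂) = √(SE₁² + SE₂²) = √(0.0003814209 + 0.0001841449) = 0.02378, since the two samples are independent.
At 95% confidence z* = 1.960; margin = 1.960 × 0.02378 = 0.04661.
The difference is 0.3980 − 0.7970 = -0.3990, so the interval is -0.3990 ± 0.04661 = (-0.446, -0.352).

(-0.446, -0.352)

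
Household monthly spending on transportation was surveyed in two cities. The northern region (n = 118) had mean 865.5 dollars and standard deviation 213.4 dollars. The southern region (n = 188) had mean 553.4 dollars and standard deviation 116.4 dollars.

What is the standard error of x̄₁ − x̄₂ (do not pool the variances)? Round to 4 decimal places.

21.4009

SE₁ = s₁/√n₁ = 213.4/√118 = 19.6451; SE₂ = 116.4/√188 = 8.4893.
Independent samples, unequal variances: SE_diff = √(SE₁² + SE₂²) = √(385.92995401 + 72.06821449) = 21.4009.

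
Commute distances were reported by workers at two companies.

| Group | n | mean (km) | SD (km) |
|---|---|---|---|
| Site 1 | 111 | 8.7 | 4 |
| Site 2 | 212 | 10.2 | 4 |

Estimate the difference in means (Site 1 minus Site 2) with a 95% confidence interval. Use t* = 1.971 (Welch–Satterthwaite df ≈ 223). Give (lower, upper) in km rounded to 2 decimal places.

(-2.42, -0.58)

Per-group SEs: s₁/√n₁ = 4/√111 = 0.3797, s₂/√n₂ = 4/√212 = 0.2747.
Unpooled SE of the difference: √(0.14417209 + 0.07546009) = 0.4686.
Margin of error = t* · SE = 1.971 × 0.4686 = 0.9236.
x̄₁ − x̄₂ = 8.7 − 10.2 = -1.5000.
CI: -1.5000 ± 0.9236 = (-2.42, -0.58).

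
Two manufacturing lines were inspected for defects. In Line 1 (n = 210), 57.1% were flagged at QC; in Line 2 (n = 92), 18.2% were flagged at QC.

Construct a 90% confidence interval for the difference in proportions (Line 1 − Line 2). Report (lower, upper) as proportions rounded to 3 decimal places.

(0.302, 0.476)

Each SE is √(p̂(1−p̂)/n): √(0.5710·0.4290/210) = 0.03415 and √(0.1820·0.8180/92) = 0.04023.
SE(p̂₁ − p̂₂) = √(SE₁² + SE₂²) = √(0.0011662225 + 0.0016184529) = 0.05277, since the two samples are independent.
At 90% confidence z* = 1.645; margin = 1.645 × 0.05277 = 0.08681.
The difference is 0.5710 − 0.1820 = 0.3890, so the interval is 0.3890 ± 0.08681 = (0.302, 0.476).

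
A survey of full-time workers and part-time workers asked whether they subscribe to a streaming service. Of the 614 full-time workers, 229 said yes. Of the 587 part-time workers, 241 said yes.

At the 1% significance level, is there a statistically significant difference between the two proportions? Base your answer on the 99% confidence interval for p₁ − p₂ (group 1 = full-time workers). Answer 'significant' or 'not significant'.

p̂₁ = 229/614 = 0.3730 and p̂₂ = 241/587 = 0.4106.
SE₁ = √(p̂₁(1−p̂₁)/n₁) = √(0.3730·0.6270/614) = 0.01952; SE₂ = √(0.4106·0.5894/587) = 0.02030.
Independent samples: SE of the difference = √(SE₁² + SE₂²) = √(0.0003810304 + 0.00041209) = 0.02816.
z* for 99% confidence is 2.576, so the margin of error is 2.576 × 0.02816 = 0.07254.
Point estimate p̂₁ − p̂₂ = 0.3730 − 0.4106 = -0.0376.
-0.0376 ± 0.07254 → (-0.11014, 0.03494).
The interval (-0.11014, 0.03494) contains 0, so the difference is not significant.

not significant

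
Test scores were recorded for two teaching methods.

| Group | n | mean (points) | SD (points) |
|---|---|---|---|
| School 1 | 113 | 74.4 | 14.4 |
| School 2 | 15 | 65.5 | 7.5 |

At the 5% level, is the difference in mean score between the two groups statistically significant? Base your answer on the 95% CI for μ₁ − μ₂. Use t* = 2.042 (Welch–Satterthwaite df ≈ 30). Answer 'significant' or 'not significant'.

significant

Per-group SEs: s₁/√n₁ = 14.4/√113 = 1.3546, s₂/√n₂ = 7.5/√15 = 1.9365.
Unpooled SE of the difference: √(1.83494116 + 3.75003225) = 2.3633.
Margin of error = t* · SE = 2.042 × 2.3633 = 4.8259.
x̄₁ − x̄₂ = 74.4 − 65.5 = 8.9000.
CI: 8.9000 ± 4.8259 = (4.0741, 13.7259).
The interval (4.0741, 13.7259) does not contain 0, so the difference is significant.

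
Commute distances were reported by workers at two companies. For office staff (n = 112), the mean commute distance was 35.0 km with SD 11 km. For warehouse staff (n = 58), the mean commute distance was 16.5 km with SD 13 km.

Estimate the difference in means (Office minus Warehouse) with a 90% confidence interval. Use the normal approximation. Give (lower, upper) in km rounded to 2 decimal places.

(15.21, 21.79)

Standard errors of each mean: 11/√112 = 1.0394 and 13/√58 = 1.7070.
SE(x̄₁ − x̄₂) = √(1.0394² + 1.7070²) = 1.9985 for independent samples with unequal variances.
With z* = 1.645, the margin is 1.645 × 1.9985 = 3.2875.
x̄₁ − x̄₂ = 35.0 − 16.5 = 18.5000; the interval is 18.5000 ± 3.2875 = (15.21, 21.79).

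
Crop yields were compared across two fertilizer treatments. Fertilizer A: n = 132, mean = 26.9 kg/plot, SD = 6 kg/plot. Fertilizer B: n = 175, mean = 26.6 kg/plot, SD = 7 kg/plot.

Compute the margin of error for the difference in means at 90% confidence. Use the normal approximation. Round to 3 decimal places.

Standard errors of each mean: 6/√132 = 0.5222 and 7/√175 = 0.5292.
SE(x̄₁ − x̄₂) = √(0.5222² + 0.5292²) = 0.7435 for independent samples with unequal variances.
With z* = 1.645, the margin is 1.645 × 0.7435 = 1.2231.

1.223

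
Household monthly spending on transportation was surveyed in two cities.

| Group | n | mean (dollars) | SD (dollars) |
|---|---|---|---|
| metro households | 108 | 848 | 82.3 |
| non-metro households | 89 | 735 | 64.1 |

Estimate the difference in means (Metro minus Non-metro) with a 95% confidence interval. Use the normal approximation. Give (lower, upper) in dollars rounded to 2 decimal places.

Per-group SEs: s₁/√n₁ = 82.3/√108 = 7.9193, s₂/√n₂ = 64.1/√89 = 6.7946.
Unpooled SE of the difference: √(62.71531249 + 46.16658916) = 10.4346.
Margin of error = z* · SE = 1.960 × 10.4346 = 20.4518.
x̄₁ − x̄₂ = 848 − 735 = 113.0000.
CI: 113.0000 ± 20.4518 = (92.55, 133.45).

(92.55, 133.45)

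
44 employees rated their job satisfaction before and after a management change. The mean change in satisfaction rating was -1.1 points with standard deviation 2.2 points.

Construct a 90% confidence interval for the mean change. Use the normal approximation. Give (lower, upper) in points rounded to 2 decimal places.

Paired design: SE = s_d/√n = 2.2/√44 = 0.3317.
z* = 1.645; margin of error = 1.645 × 0.3317 = 0.5456.
-1.1 ± 0.5456 → (-1.65, -0.55).

(-1.65, -0.55)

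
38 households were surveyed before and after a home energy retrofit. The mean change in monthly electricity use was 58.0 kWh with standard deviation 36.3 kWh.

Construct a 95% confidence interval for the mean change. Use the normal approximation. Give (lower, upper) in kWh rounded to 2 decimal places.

(46.46, 69.54)

Paired design: SE = s_d/√n = 36.3/√38 = 5.8886.
z* = 1.960; margin of error = 1.960 × 5.8886 = 11.5417.
58.0 ± 11.5417 → (46.46, 69.54).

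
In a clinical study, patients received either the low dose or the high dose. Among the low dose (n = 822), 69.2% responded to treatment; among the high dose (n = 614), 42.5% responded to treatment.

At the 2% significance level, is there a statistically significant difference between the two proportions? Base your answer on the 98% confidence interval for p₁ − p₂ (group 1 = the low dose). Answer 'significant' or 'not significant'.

significant

Each SE is √(p̂(1−p̂)/n): √(0.6920·0.3080/822) = 0.01610 and √(0.4250·0.5750/614) = 0.01995.
SE(p̂₁ − p̂₂) = √(SE₁² + SE₂²) = √(0.00025921 + 0.0003980025) = 0.02564, since the two samples are independent.
At 98% confidence z* = 2.326; margin = 2.326 × 0.02564 = 0.05964.
The difference is 0.6920 − 0.4250 = 0.2670, so the interval is 0.2670 ± 0.05964 = (0.20736, 0.32664).
The interval (0.20736, 0.32664) does not contain 0, so the difference is significant.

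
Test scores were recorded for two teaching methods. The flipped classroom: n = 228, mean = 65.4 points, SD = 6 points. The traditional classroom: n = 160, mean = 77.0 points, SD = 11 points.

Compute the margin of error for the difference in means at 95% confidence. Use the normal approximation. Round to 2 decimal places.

Per-group SEs: s₁/√n₁ = 6/√228 = 0.3974, s₂/√n₂ = 11/√160 = 0.8696.
Unpooled SE of the difference: √(0.15792676 + 0.75620416) = 0.9561.
Margin of error = z* · SE = 1.960 × 0.9561 = 1.8740.

1.87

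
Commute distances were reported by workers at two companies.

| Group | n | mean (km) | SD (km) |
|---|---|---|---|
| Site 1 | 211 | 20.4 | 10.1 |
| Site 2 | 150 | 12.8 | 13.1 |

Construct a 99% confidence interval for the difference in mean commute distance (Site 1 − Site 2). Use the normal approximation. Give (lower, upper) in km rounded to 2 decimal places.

(4.31, 10.89)

SE₁ = s₁/√n₁ = 10.1/√211 = 0.6953; SE₂ = 13.1/√150 = 1.0696.
Independent samples, unequal variances: SE_diff = √(SE₁² + SE₂²) = √(0.48344209 + 1.14404416) = 1.2757.
z* = 2.576, so margin of error = 2.576 × 1.2757 = 3.2862.
Difference in means = 20.4 − 12.8 = 7.6000.
7.6000 ± 3.2862 → (4.31, 10.89).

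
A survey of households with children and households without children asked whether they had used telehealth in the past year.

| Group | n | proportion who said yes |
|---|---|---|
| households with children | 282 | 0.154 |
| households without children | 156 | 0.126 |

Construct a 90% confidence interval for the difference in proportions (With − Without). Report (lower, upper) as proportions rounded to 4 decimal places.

Each SE is √(p̂(1−p̂)/n): √(0.1540·0.8460/282) = 0.02149 and √(0.1260·0.8740/156) = 0.02657.
SE(p̂₁ − p̂₂) = √(SE₁² + SE₂²) = √(0.0004618201 + 0.0007059649) = 0.03417, since the two samples are independent.
At 90% confidence z* = 1.645; margin = 1.645 × 0.03417 = 0.05621.
The difference is 0.1540 − 0.1260 = 0.0280, so the interval is 0.0280 ± 0.05621 = (-0.0282, 0.0842).

(-0.0282, 0.0842)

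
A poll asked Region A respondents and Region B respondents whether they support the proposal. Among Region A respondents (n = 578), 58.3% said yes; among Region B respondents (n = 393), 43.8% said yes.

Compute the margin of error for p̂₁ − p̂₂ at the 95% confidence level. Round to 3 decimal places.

The two standard errors are √(0.5830×0.4170/578) = 0.02051 and √(0.4380×0.5620/393) = 0.02503.
Because the samples are independent, SE_diff = √(0.02051² + 0.02503²) = 0.03236.
Using z* = 1.960 for 95%, ME = 1.960 × 0.03236 = 0.06343.

0.063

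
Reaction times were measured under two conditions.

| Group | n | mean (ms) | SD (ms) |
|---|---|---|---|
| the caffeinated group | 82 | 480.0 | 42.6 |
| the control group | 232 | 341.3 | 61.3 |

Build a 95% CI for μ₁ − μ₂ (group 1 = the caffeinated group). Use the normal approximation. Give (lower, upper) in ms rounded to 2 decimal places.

(126.57, 150.83)

Per-group SEs: s₁/√n₁ = 42.6/√82 = 4.7044, s₂/√n₂ = 61.3/√232 = 4.0245.
Unpooled SE of the difference: √(22.13137936 + 16.19660025) = 6.1910.
Margin of error = z* · SE = 1.960 × 6.1910 = 12.1344.
x̄₁ − x̄₂ = 480.0 − 341.3 = 138.7000.
CI: 138.7000 ± 12.1344 = (126.57, 150.83).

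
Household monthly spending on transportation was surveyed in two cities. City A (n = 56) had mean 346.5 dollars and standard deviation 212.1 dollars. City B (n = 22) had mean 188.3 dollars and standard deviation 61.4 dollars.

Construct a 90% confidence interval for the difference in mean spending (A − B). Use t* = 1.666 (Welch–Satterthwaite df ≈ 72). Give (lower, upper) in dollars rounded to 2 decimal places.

(106.19, 210.21)

Standard errors of each mean: 212.1/√56 = 28.3431 and 61.4/√22 = 13.0905.
SE(x̄₁ − x̄₂) = √(28.3431² + 13.0905²) = 31.2201 for independent samples with unequal variances.
With t* = 1.666, the margin is 1.666 × 31.2201 = 52.0127.
x̄₁ − x̄₂ = 346.5 − 188.3 = 158.2000; the interval is 158.2000 ± 52.0127 = (106.19, 210.21).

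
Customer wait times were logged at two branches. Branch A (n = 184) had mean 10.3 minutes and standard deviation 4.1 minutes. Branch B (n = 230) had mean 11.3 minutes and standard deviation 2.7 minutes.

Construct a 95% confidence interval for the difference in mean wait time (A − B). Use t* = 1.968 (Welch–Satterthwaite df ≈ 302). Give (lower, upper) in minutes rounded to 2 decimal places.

Per-group SEs: s₁/√n₁ = 4.1/√184 = 0.3023, s₂/√n₂ = 2.7/√230 = 0.1780.
Unpooled SE of the difference: √(0.09138529 + 0.031684) = 0.3508.
Margin of error = t* · SE = 1.968 × 0.3508 = 0.6904.
x̄₁ − x̄₂ = 10.3 − 11.3 = -1.0000.
CI: -1.0000 ± 0.6904 = (-1.69, -0.31).

(-1.69, -0.31)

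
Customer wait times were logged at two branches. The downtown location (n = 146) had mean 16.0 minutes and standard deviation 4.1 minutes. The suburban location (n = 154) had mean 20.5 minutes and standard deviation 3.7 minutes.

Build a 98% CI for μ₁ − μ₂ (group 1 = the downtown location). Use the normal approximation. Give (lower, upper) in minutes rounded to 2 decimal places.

(-5.55, -3.45)

Standard errors of each mean: 4.1/√146 = 0.3393 and 3.7/√154 = 0.2982.
SE(x̄₁ − x̄₂) = √(0.3393² + 0.2982²) = 0.4517 for independent samples with unequal variances.
With z* = 2.326, the margin is 2.326 × 0.4517 = 1.0507.
x̄₁ − x̄₂ = 16.0 − 20.5 = -4.5000; the interval is -4.5000 ± 1.0507 = (-5.55, -3.45).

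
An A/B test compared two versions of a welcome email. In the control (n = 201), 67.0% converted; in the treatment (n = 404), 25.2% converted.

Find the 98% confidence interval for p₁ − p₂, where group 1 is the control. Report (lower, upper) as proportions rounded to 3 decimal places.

The two standard errors are √(0.6700×0.3300/201) = 0.03317 and √(0.2520×0.7480/404) = 0.02160.
Because the samples are independent, SE_diff = √(0.03317² + 0.02160²) = 0.03958.
Using z* = 2.326 for 98%, ME = 2.326 × 0.03958 = 0.09206.
p̂₁ − p̂₂ = 0.4180; interval 0.4180 ± 0.09206 gives (0.326, 0.510).

(0.326, 0.510)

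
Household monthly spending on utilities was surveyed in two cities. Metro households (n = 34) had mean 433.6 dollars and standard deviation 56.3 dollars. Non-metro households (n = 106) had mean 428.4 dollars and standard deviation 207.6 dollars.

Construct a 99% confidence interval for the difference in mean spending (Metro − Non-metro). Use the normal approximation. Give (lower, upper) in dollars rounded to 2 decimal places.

SE₁ = s₁/√n₁ = 56.3/√34 = 9.6554; SE₂ = 207.6/√106 = 20.1639.
Independent samples, unequal variances: SE_diff = √(SE₁² + SE₂²) = √(93.22674916 + 406.58286321) = 22.3564.
z* = 2.576, so margin of error = 2.576 × 22.3564 = 57.5901.
Difference in means = 433.6 − 428.4 = 5.2000.
5.2000 ± 57.5901 → (-52.39, 62.79).

(-52.39, 62.79)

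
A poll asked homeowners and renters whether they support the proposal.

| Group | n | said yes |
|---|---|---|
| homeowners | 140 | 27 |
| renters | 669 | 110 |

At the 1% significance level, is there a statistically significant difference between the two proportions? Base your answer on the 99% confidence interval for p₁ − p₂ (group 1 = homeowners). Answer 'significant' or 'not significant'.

not significant

First, p̂₁ = 27/140 = 0.1929; p̂₂ = 110/669 = 0.1644.
The two standard errors are √(0.1929×0.8071/140) = 0.03335 and √(0.1644×0.8356/669) = 0.01433.
Because the samples are independent, SE_diff = √(0.03335² + 0.01433²) = 0.03630.
Using z* = 2.576 for 99%, ME = 2.576 × 0.03630 = 0.09351.
p̂₁ − p̂₂ = 0.0285; interval 0.0285 ± 0.09351 gives (-0.06501, 0.12201).
The interval (-0.06501, 0.12201) contains 0, so the difference is not significant.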